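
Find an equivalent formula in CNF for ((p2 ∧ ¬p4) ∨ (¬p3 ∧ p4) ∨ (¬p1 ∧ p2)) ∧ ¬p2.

(p2 ∨ ¬p3) ∧ (p2 ∨ p4) ∧ (¬p4 ∨ ¬p3 ∨ ¬p1) ∧ ¬p2

((p2 ∧ ¬p4) ∨ (¬p3 ∧ p4) ∨ (¬p1 ∧ p2)) ∧ ¬p2
⇔ (p2 ∨ ¬p3 ∨ ¬p1) ∧ (p2 ∨ ¬p3 ∨ p2) ∧ (p2 ∨ p4 ∨ ¬p1) ∧ (p2 ∨ p4 ∨ p2) ∧ (¬p4 ∨ ¬p3 ∨ ¬p1) ∧ (¬p4 ∨ ¬p3 ∨ p2) ∧ (¬p4 ∨ p4 ∨ ¬p1) ∧ (¬p4 ∨ p4 ∨ p2) ∧ ¬p2   [distribute ∨ over ∧]
⇔ (p2 ∨ ¬p3) ∧ (p2 ∨ p4) ∧ (¬p4 ∨ ¬p3 ∨ ¬p1) ∧ ¬p2   [simplify]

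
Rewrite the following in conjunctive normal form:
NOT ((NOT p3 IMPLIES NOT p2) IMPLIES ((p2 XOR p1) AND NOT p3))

(p3 OR NOT p2) AND (NOT p1 OR p2 OR p3)

NOT ((NOT p3 IMPLIES NOT p2) IMPLIES ((p2 XOR p1) AND NOT p3))
= NOT (NOT (NOT p3 IMPLIES NOT p2) OR ((p2 XOR p1) AND NOT p3))   (eliminate IMPLIES)
= NOT (NOT (NOT NOT p3 OR NOT p2) OR ((p2 XOR p1) AND NOT p3))   (eliminate IMPLIES)
= NOT (NOT (NOT NOT p3 OR NOT p2) OR ((p2 OR p1) AND NOT (p2 AND p1) AND NOT p3))   (expand XOR)
= NOT NOT (NOT NOT p3 OR NOT p2) AND NOT ((p2 OR p1) AND NOT (p2 AND p1) AND NOT p3)   (De Morgan)
= (NOT NOT p3 OR NOT p2) AND NOT ((p2 OR p1) AND NOT (p2 AND p1) AND NOT p3)   (double negation)
= (p3 OR NOT p2) AND NOT ((p2 OR p1) AND NOT (p2 AND p1) AND NOT p3)   (double negation)
= (p3 OR NOT p2) AND (NOT (p2 OR p1) OR NOT NOT (p2 AND p1) OR NOT NOT p3)   (De Morgan)
= (p3 OR NOT p2) AND ((NOT p2 AND NOT p1) OR NOT NOT (p2 AND p1) OR NOT NOT p3)   (De Morgan)
= (p3 OR NOT p2) AND ((NOT p2 AND NOT p1) OR (p2 AND p1) OR NOT NOT p3)   (double negation)
= (p3 OR NOT p2) AND ((NOT p2 AND NOT p1) OR (p2 AND p1) OR p3)   (double negation)
= (p3 OR NOT p2) AND (NOT p2 OR p2 OR p3) AND (NOT p2 OR p1 OR p3) AND (NOT p1 OR p2 OR p3) AND (NOT p1 OR p1 OR p3)   (distribute OR over AND)
= (p3 OR NOT p2) AND (NOT p1 OR p2 OR p3)   (simplify)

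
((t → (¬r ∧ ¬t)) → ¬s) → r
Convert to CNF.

(¬t ∨ r) ∧ (s ∨ r)

((t → (¬r ∧ ¬t)) → ¬s) → r
≡ ¬((t → (¬r ∧ ¬t)) → ¬s) ∨ r   [eliminate →]
≡ ¬(¬(t → (¬r ∧ ¬t)) ∨ ¬s) ∨ r   [eliminate →]
≡ ¬(¬(¬t ∨ (¬r ∧ ¬t)) ∨ ¬s) ∨ r   [eliminate →]
≡ (¬¬(¬t ∨ (¬r ∧ ¬t)) ∧ ¬¬s) ∨ r   [De Morgan]
≡ ((¬t ∨ (¬r ∧ ¬t)) ∧ ¬¬s) ∨ r   [double negation]
≡ ((¬t ∨ (¬r ∧ ¬t)) ∧ s) ∨ r   [double negation]
≡ (¬t ∨ ¬r ∨ r) ∧ (¬t ∨ ¬t ∨ r) ∧ (s ∨ r)   [distribute ∨ over ∧]
≡ (¬t ∨ r) ∧ (s ∨ r)   [simplify]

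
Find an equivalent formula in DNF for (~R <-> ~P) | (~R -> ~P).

(~R <-> ~P) | (~R -> ~P)
≡ ((~R -> ~P) & (~P -> ~R)) | (~R -> ~P)   (eliminate <->)
≡ ((~~R | ~P) & (~P -> ~R)) | (~R -> ~P)   (eliminate ->)
≡ ((~~R | ~P) & (~~P | ~R)) | (~R -> ~P)   (eliminate ->)
≡ ((~~R | ~P) & (~~P | ~R)) | ~~R | ~P   (eliminate ->)
≡ ((R | ~P) & (~~P | ~R)) | ~~R | ~P   (double negation)
≡ ((R | ~P) & (P | ~R)) | ~~R | ~P   (double negation)
≡ ((R | ~P) & (P | ~R)) | R | ~P   (double negation)
≡ (R & P) | (R & ~R) | (~P & P) | (~P & ~R) | R | ~P   (distribute & over |)
≡ R | ~P   (simplify)

R | ~P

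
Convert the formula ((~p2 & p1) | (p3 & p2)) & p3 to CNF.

(p1 | p2) & p3

((~p2 & p1) | (p3 & p2)) & p3
≡ (~p2 | p3) & (~p2 | p2) & (p1 | p3) & (p1 | p2) & p3   [distribute | over &]
≡ (p1 | p2) & p3   [simplify]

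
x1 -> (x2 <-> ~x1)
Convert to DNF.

x1 -> (x2 <-> ~x1)
= ~x1 | (x2 <-> ~x1)   [eliminate ->]
= ~x1 | ((x2 -> ~x1) & (~x1 -> x2))   [eliminate <->]
= ~x1 | ((~x2 | ~x1) & (~x1 -> x2))   [eliminate ->]
= ~x1 | ((~x2 | ~x1) & (~~x1 | x2))   [eliminate ->]
= ~x1 | ((~x2 | ~x1) & (x1 | x2))   [double negation]
= ~x1 | (~x2 & x1) | (~x2 & x2) | (~x1 & x1) | (~x1 & x2)   [distribute & over |]
= ~x1 | (~x2 & x1)   [simplify]

~x1 | (~x2 & x1)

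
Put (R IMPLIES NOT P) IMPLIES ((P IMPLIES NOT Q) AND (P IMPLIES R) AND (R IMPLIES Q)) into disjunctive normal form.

(R AND P) OR (NOT P AND NOT R) OR (NOT P AND Q)

(R IMPLIES NOT P) IMPLIES ((P IMPLIES NOT Q) AND (P IMPLIES R) AND (R IMPLIES Q))
⇔ NOT (R IMPLIES NOT P) OR ((P IMPLIES NOT Q) AND (P IMPLIES R) AND (R IMPLIES Q))
⇔ NOT (NOT R OR NOT P) OR ((P IMPLIES NOT Q) AND (P IMPLIES R) AND (R IMPLIES Q))
⇔ NOT (NOT R OR NOT P) OR ((NOT P OR NOT Q) AND (P IMPLIES R) AND (R IMPLIES Q))
⇔ NOT (NOT R OR NOT P) OR ((NOT P OR NOT Q) AND (NOT P OR R) AND (R IMPLIES Q))
⇔ NOT (NOT R OR NOT P) OR ((NOT P OR NOT Q) AND (NOT P OR R) AND (NOT R OR Q))
⇔ (NOT NOT R AND NOT NOT P) OR ((NOT P OR NOT Q) AND (NOT P OR R) AND (NOT R OR Q))
⇔ (R AND NOT NOT P) OR ((NOT P OR NOT Q) AND (NOT P OR R) AND (NOT R OR Q))
⇔ (R AND P) OR ((NOT P OR NOT Q) AND (NOT P OR R) AND (NOT R OR Q))
⇔ (R AND P) OR (NOT P AND NOT P AND NOT R) OR (NOT P AND NOT P AND Q) OR (NOT P AND R AND NOT R) OR (NOT P AND R AND Q) OR (NOT Q AND NOT P AND NOT R) OR (NOT Q AND NOT P AND Q) OR (NOT Q AND R AND NOT R) OR (NOT Q AND R AND Q)
⇔ (R AND P) OR (NOT P AND NOT R) OR (NOT P AND Q)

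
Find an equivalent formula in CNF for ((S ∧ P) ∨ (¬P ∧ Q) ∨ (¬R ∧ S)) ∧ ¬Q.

(S ∨ ¬P) ∧ (S ∨ Q) ∧ (P ∨ Q ∨ ¬R) ∧ ¬Q

((S ∧ P) ∨ (¬P ∧ Q) ∨ (¬R ∧ S)) ∧ ¬Q
≡ (S ∨ ¬P ∨ ¬R) ∧ (S ∨ ¬P ∨ S) ∧ (S ∨ Q ∨ ¬R) ∧ (S ∨ Q ∨ S) ∧ (P ∨ ¬P ∨ ¬R) ∧ (P ∨ ¬P ∨ S) ∧ (P ∨ Q ∨ ¬R) ∧ (P ∨ Q ∨ S) ∧ ¬Q   — distribute ∨ over ∧
≡ (S ∨ ¬P) ∧ (S ∨ Q) ∧ (P ∨ Q ∨ ¬R) ∧ ¬Q   — simplify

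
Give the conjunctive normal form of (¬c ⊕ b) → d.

(¬c ⊕ b) → d
= ¬(¬c ⊕ b) ∨ d   [eliminate →]
= ¬((¬c ∨ b) ∧ ¬(¬c ∧ b)) ∨ d   [expand ⊕]
= ¬(¬c ∨ b) ∨ ¬¬(¬c ∧ b) ∨ d   [De Morgan]
= (¬¬c ∧ ¬b) ∨ ¬¬(¬c ∧ b) ∨ d   [De Morgan]
= (c ∧ ¬b) ∨ ¬¬(¬c ∧ b) ∨ d   [double negation]
= (c ∧ ¬b) ∨ (¬c ∧ b) ∨ d   [double negation]
= (c ∨ ¬c ∨ d) ∧ (c ∨ b ∨ d) ∧ (¬b ∨ ¬c ∨ d) ∧ (¬b ∨ b ∨ d)   [distribute ∨ over ∧]
= (c ∨ b ∨ d) ∧ (¬b ∨ ¬c ∨ d)   [simplify]

(c ∨ b ∨ d) ∧ (¬b ∨ ¬c ∨ d)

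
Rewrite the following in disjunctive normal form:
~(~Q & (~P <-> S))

Q | (~P & ~S) | (S & P)

~(~Q & (~P <-> S))
= ~(~Q & (~P -> S) & (S -> ~P))
= ~(~Q & (~~P | S) & (S -> ~P))
= ~(~Q & (~~P | S) & (~S | ~P))
= ~~Q | ~(~~P | S) | ~(~S | ~P)
= Q | ~(~~P | S) | ~(~S | ~P)
= Q | (~~~P & ~S) | ~(~S | ~P)
= Q | (~P & ~S) | ~(~S | ~P)
= Q | (~P & ~S) | (~~S & ~~P)
= Q | (~P & ~S) | (S & ~~P)
= Q | (~P & ~S) | (S & P)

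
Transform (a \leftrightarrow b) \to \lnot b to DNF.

(b \land \lnot a) \lor \lnot b

(a \leftrightarrow b) \to \lnot b
⇔ \lnot (a \leftrightarrow b) \lor \lnot b   [eliminate \to]
⇔ \lnot ((a \to b) \land (b \to a)) \lor \lnot b   [eliminate \leftrightarrow]
⇔ \lnot ((\lnot a \lor b) \land (b \to a)) \lor \lnot b   [eliminate \to]
⇔ \lnot ((\lnot a \lor b) \land (\lnot b \lor a)) \lor \lnot b   [eliminate \to]
⇔ \lnot (\lnot a \lor b) \lor \lnot (\lnot b \lor a) \lor \lnot b   [De Morgan]
⇔ (\lnot \lnot a \land \lnot b) \lor \lnot (\lnot b \lor a) \lor \lnot b   [De Morgan]
⇔ (a \land \lnot b) \lor \lnot (\lnot b \lor a) \lor \lnot b   [double negation]
⇔ (a \land \lnot b) \lor (\lnot \lnot b \land \lnot a) \lor \lnot b   [De Morgan]
⇔ (a \land \lnot b) \lor (b \land \lnot a) \lor \lnot b   [double negation]
⇔ (b \land \lnot a) \lor \lnot b   [simplify]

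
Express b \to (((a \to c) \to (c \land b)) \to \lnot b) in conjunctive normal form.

(\lnot b \lor \lnot a \lor c) \land (\lnot b \lor \lnot c)

b \to (((a \to c) \to (c \land b)) \to \lnot b)
= \lnot b \lor (((a \to c) \to (c \land b)) \to \lnot b)
= \lnot b \lor \lnot ((a \to c) \to (c \land b)) \lor \lnot b
= \lnot b \lor \lnot (\lnot (a \to c) \lor (c \land b)) \lor \lnot b
= \lnot b \lor \lnot (\lnot (\lnot a \lor c) \lor (c \land b)) \lor \lnot b
= \lnot b \lor (\lnot \lnot (\lnot a \lor c) \land \lnot (c \land b)) \lor \lnot b
= \lnot b \lor ((\lnot a \lor c) \land \lnot (c \land b)) \lor \lnot b
= \lnot b \lor ((\lnot a \lor c) \land (\lnot c \lor \lnot b)) \lor \lnot b
= (\lnot b \lor \lnot a \lor c \lor \lnot b) \land (\lnot b \lor \lnot c \lor \lnot b \lor \lnot b)
= (\lnot b \lor \lnot a \lor c) \land (\lnot b \lor \lnot c)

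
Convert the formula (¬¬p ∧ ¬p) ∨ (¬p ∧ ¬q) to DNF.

(¬¬p ∧ ¬p) ∨ (¬p ∧ ¬q)
= (p ∧ ¬p) ∨ (¬p ∧ ¬q)   — double negation
= ¬p ∧ ¬q   — simplify

¬p ∧ ¬q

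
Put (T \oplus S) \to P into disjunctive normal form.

(\lnot T \land \lnot S) \lor (S \land T) \lor P

(T \oplus S) \to P
= \lnot (T \oplus S) \lor P   [eliminate \to]
= \lnot ((T \land \lnot S) \lor (\lnot T \land S)) \lor P   [expand \oplus]
= (\lnot (T \land \lnot S) \land \lnot (\lnot T \land S)) \lor P   [De Morgan]
= ((\lnot T \lor \lnot \lnot S) \land \lnot (\lnot T \land S)) \lor P   [De Morgan]
= ((\lnot T \lor S) \land \lnot (\lnot T \land S)) \lor P   [double negation]
= ((\lnot T \lor S) \land (\lnot \lnot T \lor \lnot S)) \lor P   [De Morgan]
= ((\lnot T \lor S) \land (T \lor \lnot S)) \lor P   [double negation]
= (\lnot T \land T) \lor (\lnot T \land \lnot S) \lor (S \land T) \lor (S \land \lnot S) \lor P   [distribute \land over \lor]
= (\lnot T \land \lnot S) \lor (S \land T) \lor P   [simplify]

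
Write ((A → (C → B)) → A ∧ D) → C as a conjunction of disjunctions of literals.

((A → (C → B)) → A ∧ D) → C
= ¬((A → (C → B)) → A ∧ D) ∨ C   [eliminate →]
= ¬(¬(A → (C → B)) ∨ A ∧ D) ∨ C   [eliminate →]
= ¬(¬(¬A ∨ (C → B)) ∨ A ∧ D) ∨ C   [eliminate →]
= ¬(¬(¬A ∨ ¬C ∨ B) ∨ A ∧ D) ∨ C   [eliminate →]
= ¬¬(¬A ∨ ¬C ∨ B) ∧ ¬(A ∧ D) ∨ C   [De Morgan]
= (¬A ∨ ¬C ∨ B) ∧ ¬(A ∧ D) ∨ C   [double negation]
= (¬A ∨ ¬C ∨ B) ∧ (¬A ∨ ¬D) ∨ C   [De Morgan]
= (¬A ∨ ¬C ∨ B ∨ C) ∧ (¬A ∨ ¬D ∨ C)   [distribute ∨ over ∧]
= ¬A ∨ ¬D ∨ C   [simplify]

¬A ∨ ¬D ∨ C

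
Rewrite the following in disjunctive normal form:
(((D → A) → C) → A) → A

(D ∧ ¬A) ∨ (C ∧ ¬A) ∨ A

(((D → A) → C) → A) → A
⇔ ¬(((D → A) → C) → A) ∨ A   [eliminate →]
⇔ ¬(¬((D → A) → C) ∨ A) ∨ A   [eliminate →]
⇔ ¬(¬(¬(D → A) ∨ C) ∨ A) ∨ A   [eliminate →]
⇔ ¬(¬(¬(¬D ∨ A) ∨ C) ∨ A) ∨ A   [eliminate →]
⇔ (¬¬(¬(¬D ∨ A) ∨ C) ∧ ¬A) ∨ A   [De Morgan]
⇔ ((¬(¬D ∨ A) ∨ C) ∧ ¬A) ∨ A   [double negation]
⇔ (((¬¬D ∧ ¬A) ∨ C) ∧ ¬A) ∨ A   [De Morgan]
⇔ (((D ∧ ¬A) ∨ C) ∧ ¬A) ∨ A   [double negation]
⇔ (D ∧ ¬A ∧ ¬A) ∨ (C ∧ ¬A) ∨ A   [distribute ∧ over ∨]
⇔ (D ∧ ¬A) ∨ (C ∧ ¬A) ∨ A   [simplify]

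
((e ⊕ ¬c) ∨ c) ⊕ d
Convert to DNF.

((e ⊕ ¬c) ∨ c) ⊕ d
≡ (((e ⊕ ¬c) ∨ c) ∧ ¬d) ∨ (¬((e ⊕ ¬c) ∨ c) ∧ d)   [expand ⊕]
≡ (((e ∧ ¬¬c) ∨ (¬e ∧ ¬c) ∨ c) ∧ ¬d) ∨ (¬((e ⊕ ¬c) ∨ c) ∧ d)   [expand ⊕]
≡ (((e ∧ ¬¬c) ∨ (¬e ∧ ¬c) ∨ c) ∧ ¬d) ∨ (¬((e ∧ ¬¬c) ∨ (¬e ∧ ¬c) ∨ c) ∧ d)   [expand ⊕]
≡ (((e ∧ c) ∨ (¬e ∧ ¬c) ∨ c) ∧ ¬d) ∨ (¬((e ∧ ¬¬c) ∨ (¬e ∧ ¬c) ∨ c) ∧ d)   [double negation]
≡ (((e ∧ c) ∨ (¬e ∧ ¬c) ∨ c) ∧ ¬d) ∨ (¬(e ∧ ¬¬c) ∧ ¬(¬e ∧ ¬c) ∧ ¬c ∧ d)   [De Morgan]
≡ (((e ∧ c) ∨ (¬e ∧ ¬c) ∨ c) ∧ ¬d) ∨ ((¬e ∨ ¬¬¬c) ∧ ¬(¬e ∧ ¬c) ∧ ¬c ∧ d)   [De Morgan]
≡ (((e ∧ c) ∨ (¬e ∧ ¬c) ∨ c) ∧ ¬d) ∨ ((¬e ∨ ¬c) ∧ ¬(¬e ∧ ¬c) ∧ ¬c ∧ d)   [double negation]
≡ (((e ∧ c) ∨ (¬e ∧ ¬c) ∨ c) ∧ ¬d) ∨ ((¬e ∨ ¬c) ∧ (¬¬e ∨ ¬¬c) ∧ ¬c ∧ d)   [De Morgan]
≡ (((e ∧ c) ∨ (¬e ∧ ¬c) ∨ c) ∧ ¬d) ∨ ((¬e ∨ ¬c) ∧ (e ∨ ¬¬c) ∧ ¬c ∧ d)   [double negation]
≡ (((e ∧ c) ∨ (¬e ∧ ¬c) ∨ c) ∧ ¬d) ∨ ((¬e ∨ ¬c) ∧ (e ∨ c) ∧ ¬c ∧ d)   [double negation]
≡ (e ∧ c ∧ ¬d) ∨ (¬e ∧ ¬c ∧ ¬d) ∨ (c ∧ ¬d) ∨ (¬e ∧ e ∧ ¬c ∧ d) ∨ (¬e ∧ c ∧ ¬c ∧ d) ∨ (¬c ∧ e ∧ ¬c ∧ d) ∨ (¬c ∧ c ∧ ¬c ∧ d)   [distribute ∧ over ∨]
≡ (¬e ∧ ¬c ∧ ¬d) ∨ (c ∧ ¬d) ∨ (¬c ∧ e ∧ d)   [simplify]

(¬e ∧ ¬c ∧ ¬d) ∨ (c ∧ ¬d) ∨ (¬c ∧ e ∧ d)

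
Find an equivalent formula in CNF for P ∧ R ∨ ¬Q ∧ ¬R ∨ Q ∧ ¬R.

P ∧ R ∨ ¬Q ∧ ¬R ∨ Q ∧ ¬R
= (P ∨ ¬Q ∨ Q) ∧ (P ∨ ¬Q ∨ ¬R) ∧ (P ∨ ¬R ∨ Q) ∧ (P ∨ ¬R ∨ ¬R) ∧ (R ∨ ¬Q ∨ Q) ∧ (R ∨ ¬Q ∨ ¬R) ∧ (R ∨ ¬R ∨ Q) ∧ (R ∨ ¬R ∨ ¬R)   (distribute ∨ over ∧)
= P ∨ ¬R   (simplify)

P ∨ ¬R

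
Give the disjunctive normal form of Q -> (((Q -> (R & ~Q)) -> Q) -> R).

~Q | R

Q -> (((Q -> (R & ~Q)) -> Q) -> R)
≡ ~Q | (((Q -> (R & ~Q)) -> Q) -> R)   — eliminate ->
≡ ~Q | ~((Q -> (R & ~Q)) -> Q) | R   — eliminate ->
≡ ~Q | ~(~(Q -> (R & ~Q)) | Q) | R   — eliminate ->
≡ ~Q | ~(~(~Q | (R & ~Q)) | Q) | R   — eliminate ->
≡ ~Q | (~~(~Q | (R & ~Q)) & ~Q) | R   — De Morgan
≡ ~Q | ((~Q | (R & ~Q)) & ~Q) | R   — double negation
≡ ~Q | (~Q & ~Q) | (R & ~Q & ~Q) | R   — distribute & over |
≡ ~Q | R   — simplify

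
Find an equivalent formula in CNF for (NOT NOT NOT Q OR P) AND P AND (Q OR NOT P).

P AND (Q OR NOT P)

(NOT NOT NOT Q OR P) AND P AND (Q OR NOT P)
= (NOT Q OR P) AND P AND (Q OR NOT P)   [double negation]
= P AND (Q OR NOT P)   [simplify]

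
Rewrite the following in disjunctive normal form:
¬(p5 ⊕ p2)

(¬p5 ∧ ¬p2) ∨ (p2 ∧ p5)

¬(p5 ⊕ p2)
≡ ¬((p5 ∧ ¬p2) ∨ (¬p5 ∧ p2))   — expand ⊕
≡ ¬(p5 ∧ ¬p2) ∧ ¬(¬p5 ∧ p2)   — De Morgan
≡ (¬p5 ∨ ¬¬p2) ∧ ¬(¬p5 ∧ p2)   — De Morgan
≡ (¬p5 ∨ p2) ∧ ¬(¬p5 ∧ p2)   — double negation
≡ (¬p5 ∨ p2) ∧ (¬¬p5 ∨ ¬p2)   — De Morgan
≡ (¬p5 ∨ p2) ∧ (p5 ∨ ¬p2)   — double negation
≡ (¬p5 ∧ p5) ∨ (¬p5 ∧ ¬p2) ∨ (p2 ∧ p5) ∨ (p2 ∧ ¬p2)   — distribute ∧ over ∨
≡ (¬p5 ∧ ¬p2) ∨ (p2 ∧ p5)   — simplify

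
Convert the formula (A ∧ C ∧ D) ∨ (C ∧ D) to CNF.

C ∧ D

(A ∧ C ∧ D) ∨ (C ∧ D)
= (A ∨ C) ∧ (A ∨ D) ∧ (C ∨ C) ∧ (C ∨ D) ∧ (D ∨ C) ∧ (D ∨ D)
= C ∧ D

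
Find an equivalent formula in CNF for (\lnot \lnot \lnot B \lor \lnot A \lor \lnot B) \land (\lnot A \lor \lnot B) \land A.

(\lnot B \lor \lnot A) \land A

(\lnot \lnot \lnot B \lor \lnot A \lor \lnot B) \land (\lnot A \lor \lnot B) \land A
≡ (\lnot B \lor \lnot A \lor \lnot B) \land (\lnot A \lor \lnot B) \land A   — double negation
≡ (\lnot B \lor \lnot A) \land A   — simplify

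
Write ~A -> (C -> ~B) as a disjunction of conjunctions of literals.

~A -> (C -> ~B)
≡ ~~A | (C -> ~B)   — eliminate ->
≡ ~~A | ~C | ~B   — eliminate ->
≡ A | ~C | ~B   — double negation

A | ~C | ~B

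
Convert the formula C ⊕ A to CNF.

(C ∨ A) ∧ (¬C ∨ ¬A)

C ⊕ A
⇔ (C ∨ A) ∧ ¬(C ∧ A)   — expand ⊕
⇔ (C ∨ A) ∧ (¬C ∨ ¬A)   — De Morgan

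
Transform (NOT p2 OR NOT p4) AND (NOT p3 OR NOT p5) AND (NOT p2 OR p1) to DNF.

(NOT p2 OR NOT p4) AND (NOT p3 OR NOT p5) AND (NOT p2 OR p1)
⇔ (NOT p2 AND NOT p3 AND NOT p2) OR (NOT p2 AND NOT p3 AND p1) OR (NOT p2 AND NOT p5 AND NOT p2) OR (NOT p2 AND NOT p5 AND p1) OR (NOT p4 AND NOT p3 AND NOT p2) OR (NOT p4 AND NOT p3 AND p1) OR (NOT p4 AND NOT p5 AND NOT p2) OR (NOT p4 AND NOT p5 AND p1)   (distribute AND over OR)
⇔ (NOT p2 AND NOT p3) OR (NOT p2 AND NOT p5) OR (NOT p4 AND NOT p3 AND p1) OR (NOT p4 AND NOT p5 AND p1)   (simplify)

(NOT p2 AND NOT p3) OR (NOT p2 AND NOT p5) OR (NOT p4 AND NOT p3 AND p1) OR (NOT p4 AND NOT p5 AND p1)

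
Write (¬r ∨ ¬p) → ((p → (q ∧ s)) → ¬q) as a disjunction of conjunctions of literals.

(r ∧ p) ∨ (p ∧ ¬s) ∨ ¬q

(¬r ∨ ¬p) → ((p → (q ∧ s)) → ¬q)
≡ ¬(¬r ∨ ¬p) ∨ ((p → (q ∧ s)) → ¬q)   [eliminate →]
≡ ¬(¬r ∨ ¬p) ∨ ¬(p → (q ∧ s)) ∨ ¬q   [eliminate →]
≡ ¬(¬r ∨ ¬p) ∨ ¬(¬p ∨ (q ∧ s)) ∨ ¬q   [eliminate →]
≡ (¬¬r ∧ ¬¬p) ∨ ¬(¬p ∨ (q ∧ s)) ∨ ¬q   [De Morgan]
≡ (r ∧ ¬¬p) ∨ ¬(¬p ∨ (q ∧ s)) ∨ ¬q   [double negation]
≡ (r ∧ p) ∨ ¬(¬p ∨ (q ∧ s)) ∨ ¬q   [double negation]
≡ (r ∧ p) ∨ (¬¬p ∧ ¬(q ∧ s)) ∨ ¬q   [De Morgan]
≡ (r ∧ p) ∨ (p ∧ ¬(q ∧ s)) ∨ ¬q   [double negation]
≡ (r ∧ p) ∨ (p ∧ (¬q ∨ ¬s)) ∨ ¬q   [De Morgan]
≡ (r ∧ p) ∨ (p ∧ ¬q) ∨ (p ∧ ¬s) ∨ ¬q   [distribute ∧ over ∨]
≡ (r ∧ p) ∨ (p ∧ ¬s) ∨ ¬q   [simplify]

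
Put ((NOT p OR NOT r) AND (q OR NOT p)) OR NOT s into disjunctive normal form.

((NOT p OR NOT r) AND (q OR NOT p)) OR NOT s
= (NOT p AND q) OR (NOT p AND NOT p) OR (NOT r AND q) OR (NOT r AND NOT p) OR NOT s   [distribute AND over OR]
= NOT p OR (NOT r AND q) OR NOT s   [simplify]

NOT p OR (NOT r AND q) OR NOT s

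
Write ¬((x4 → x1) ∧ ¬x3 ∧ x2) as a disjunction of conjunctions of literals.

¬((x4 → x1) ∧ ¬x3 ∧ x2)
= ¬((¬x4 ∨ x1) ∧ ¬x3 ∧ x2)   — eliminate →
= ¬(¬x4 ∨ x1) ∨ ¬¬x3 ∨ ¬x2   — De Morgan
= (¬¬x4 ∧ ¬x1) ∨ ¬¬x3 ∨ ¬x2   — De Morgan
= (x4 ∧ ¬x1) ∨ ¬¬x3 ∨ ¬x2   — double negation
= (x4 ∧ ¬x1) ∨ x3 ∨ ¬x2   — double negation

(x4 ∧ ¬x1) ∨ x3 ∨ ¬x2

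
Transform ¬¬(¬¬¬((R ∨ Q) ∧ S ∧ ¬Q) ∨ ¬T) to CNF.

¬R ∨ ¬S ∨ Q ∨ ¬T

¬¬(¬¬¬((R ∨ Q) ∧ S ∧ ¬Q) ∨ ¬T)
= ¬¬¬((R ∨ Q) ∧ S ∧ ¬Q) ∨ ¬T   (double negation)
= ¬((R ∨ Q) ∧ S ∧ ¬Q) ∨ ¬T   (double negation)
= ¬(R ∨ Q) ∨ ¬S ∨ ¬¬Q ∨ ¬T   (De Morgan)
= (¬R ∧ ¬Q) ∨ ¬S ∨ ¬¬Q ∨ ¬T   (De Morgan)
= (¬R ∧ ¬Q) ∨ ¬S ∨ Q ∨ ¬T   (double negation)
= (¬R ∨ ¬S ∨ Q ∨ ¬T) ∧ (¬Q ∨ ¬S ∨ Q ∨ ¬T)   (distribute ∨ over ∧)
= ¬R ∨ ¬S ∨ Q ∨ ¬T   (simplify)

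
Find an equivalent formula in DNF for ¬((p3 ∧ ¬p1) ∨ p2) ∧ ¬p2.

¬((p3 ∧ ¬p1) ∨ p2) ∧ ¬p2
⇔ ¬(p3 ∧ ¬p1) ∧ ¬p2 ∧ ¬p2   [De Morgan]
⇔ (¬p3 ∨ ¬¬p1) ∧ ¬p2 ∧ ¬p2   [De Morgan]
⇔ (¬p3 ∨ p1) ∧ ¬p2 ∧ ¬p2   [double negation]
⇔ (¬p3 ∧ ¬p2 ∧ ¬p2) ∨ (p1 ∧ ¬p2 ∧ ¬p2)   [distribute ∧ over ∨]
⇔ (¬p3 ∧ ¬p2) ∨ (p1 ∧ ¬p2)   [simplify]

(¬p3 ∧ ¬p2) ∨ (p1 ∧ ¬p2)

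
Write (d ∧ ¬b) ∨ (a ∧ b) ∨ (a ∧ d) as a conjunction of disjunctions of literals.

(d ∧ ¬b) ∨ (a ∧ b) ∨ (a ∧ d)
⇔ (d ∨ a ∨ a) ∧ (d ∨ a ∨ d) ∧ (d ∨ b ∨ a) ∧ (d ∨ b ∨ d) ∧ (¬b ∨ a ∨ a) ∧ (¬b ∨ a ∨ d) ∧ (¬b ∨ b ∨ a) ∧ (¬b ∨ b ∨ d)
⇔ (d ∨ a) ∧ (d ∨ b) ∧ (¬b ∨ a)

(d ∨ a) ∧ (d ∨ b) ∧ (¬b ∨ a)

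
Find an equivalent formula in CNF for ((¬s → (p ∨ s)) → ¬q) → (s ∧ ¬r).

(s ∨ p) ∧ (q ∨ s) ∧ (q ∨ ¬r)

((¬s → (p ∨ s)) → ¬q) → (s ∧ ¬r)
≡ ¬((¬s → (p ∨ s)) → ¬q) ∨ (s ∧ ¬r)   — eliminate →
≡ ¬(¬(¬s → (p ∨ s)) ∨ ¬q) ∨ (s ∧ ¬r)   — eliminate →
≡ ¬(¬(¬¬s ∨ p ∨ s) ∨ ¬q) ∨ (s ∧ ¬r)   — eliminate →
≡ (¬¬(¬¬s ∨ p ∨ s) ∧ ¬¬q) ∨ (s ∧ ¬r)   — De Morgan
≡ ((¬¬s ∨ p ∨ s) ∧ ¬¬q) ∨ (s ∧ ¬r)   — double negation
≡ ((s ∨ p ∨ s) ∧ ¬¬q) ∨ (s ∧ ¬r)   — double negation
≡ ((s ∨ p ∨ s) ∧ q) ∨ (s ∧ ¬r)   — double negation
≡ (s ∨ p ∨ s ∨ s) ∧ (s ∨ p ∨ s ∨ ¬r) ∧ (q ∨ s) ∧ (q ∨ ¬r)   — distribute ∨ over ∧
≡ (s ∨ p) ∧ (q ∨ s) ∧ (q ∨ ¬r)   — simplify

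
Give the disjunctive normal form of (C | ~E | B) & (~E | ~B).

(C | ~E | B) & (~E | ~B)
⇔ (C & ~E) | (C & ~B) | (~E & ~E) | (~E & ~B) | (B & ~E) | (B & ~B)   [distribute & over |]
⇔ (C & ~B) | ~E   [simplify]

(C & ~B) | ~E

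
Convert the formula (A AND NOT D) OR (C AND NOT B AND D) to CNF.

(A AND NOT D) OR (C AND NOT B AND D)
= (A OR C) AND (A OR NOT B) AND (A OR D) AND (NOT D OR C) AND (NOT D OR NOT B) AND (NOT D OR D)   — distribute OR over AND
= (A OR C) AND (A OR NOT B) AND (A OR D) AND (NOT D OR C) AND (NOT D OR NOT B)   — simplify

(A OR C) AND (A OR NOT B) AND (A OR D) AND (NOT D OR C) AND (NOT D OR NOT B)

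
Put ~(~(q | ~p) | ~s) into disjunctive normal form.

(q & s) | (~p & s)

~(~(q | ~p) | ~s)
≡ ~~(q | ~p) & ~~s   (De Morgan)
≡ (q | ~p) & ~~s   (double negation)
≡ (q | ~p) & s   (double negation)
≡ (q & s) | (~p & s)   (distribute & over |)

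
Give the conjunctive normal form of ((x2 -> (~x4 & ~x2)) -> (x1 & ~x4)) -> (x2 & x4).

((x2 -> (~x4 & ~x2)) -> (x1 & ~x4)) -> (x2 & x4)
≡ ~((x2 -> (~x4 & ~x2)) -> (x1 & ~x4)) | (x2 & x4)   (eliminate ->)
≡ ~(~(x2 -> (~x4 & ~x2)) | (x1 & ~x4)) | (x2 & x4)   (eliminate ->)
≡ ~(~(~x2 | (~x4 & ~x2)) | (x1 & ~x4)) | (x2 & x4)   (eliminate ->)
≡ (~~(~x2 | (~x4 & ~x2)) & ~(x1 & ~x4)) | (x2 & x4)   (De Morgan)
≡ ((~x2 | (~x4 & ~x2)) & ~(x1 & ~x4)) | (x2 & x4)   (double negation)
≡ ((~x2 | (~x4 & ~x2)) & (~x1 | ~~x4)) | (x2 & x4)   (De Morgan)
≡ ((~x2 | (~x4 & ~x2)) & (~x1 | x4)) | (x2 & x4)   (double negation)
≡ (~x2 | ~x4 | x2) & (~x2 | ~x4 | x4) & (~x2 | ~x2 | x2) & (~x2 | ~x2 | x4) & (~x1 | x4 | x2) & (~x1 | x4 | x4)   (distribute | over &)
≡ (~x2 | x4) & (~x1 | x4)   (simplify)

(~x2 | x4) & (~x1 | x4)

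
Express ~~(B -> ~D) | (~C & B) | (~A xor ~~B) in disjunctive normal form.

~~(B -> ~D) | (~C & B) | (~A xor ~~B)
= ~~(~B | ~D) | (~C & B) | (~A xor ~~B)   [eliminate ->]
= ~~(~B | ~D) | (~C & B) | (~A & ~~~B) | (~~A & ~~B)   [expand xor]
= ~B | ~D | (~C & B) | (~A & ~~~B) | (~~A & ~~B)   [double negation]
= ~B | ~D | (~C & B) | (~A & ~B) | (~~A & ~~B)   [double negation]
= ~B | ~D | (~C & B) | (~A & ~B) | (A & ~~B)   [double negation]
= ~B | ~D | (~C & B) | (~A & ~B) | (A & B)   [double negation]
= ~B | ~D | (~C & B) | (A & B)   [simplify]

~B | ~D | (~C & B) | (A & B)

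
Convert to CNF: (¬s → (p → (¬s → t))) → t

(¬s ∨ t) ∧ (p ∨ t)

(¬s → (p → (¬s → t))) → t
≡ ¬(¬s → (p → (¬s → t))) ∨ t   [eliminate →]
≡ ¬(¬¬s ∨ (p → (¬s → t))) ∨ t   [eliminate →]
≡ ¬(¬¬s ∨ ¬p ∨ (¬s → t)) ∨ t   [eliminate →]
≡ ¬(¬¬s ∨ ¬p ∨ ¬¬s ∨ t) ∨ t   [eliminate →]
≡ ¬¬¬s ∧ ¬¬p ∧ ¬¬¬s ∧ ¬t ∨ t   [De Morgan]
≡ ¬s ∧ ¬¬p ∧ ¬¬¬s ∧ ¬t ∨ t   [double negation]
≡ ¬s ∧ p ∧ ¬¬¬s ∧ ¬t ∨ t   [double negation]
≡ ¬s ∧ p ∧ ¬s ∧ ¬t ∨ t   [double negation]
≡ (¬s ∨ t) ∧ (p ∨ t) ∧ (¬s ∨ t) ∧ (¬t ∨ t)   [distribute ∨ over ∧]
≡ (¬s ∨ t) ∧ (p ∨ t)   [simplify]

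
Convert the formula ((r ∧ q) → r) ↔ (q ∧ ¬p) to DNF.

(q ∧ ¬p ∧ ¬r) ∨ (q ∧ ¬p ∧ r)

((r ∧ q) → r) ↔ (q ∧ ¬p)
⇔ (((r ∧ q) → r) → (q ∧ ¬p)) ∧ ((q ∧ ¬p) → ((r ∧ q) → r))
⇔ (¬((r ∧ q) → r) ∨ (q ∧ ¬p)) ∧ ((q ∧ ¬p) → ((r ∧ q) → r))
⇔ (¬(¬(r ∧ q) ∨ r) ∨ (q ∧ ¬p)) ∧ ((q ∧ ¬p) → ((r ∧ q) → r))
⇔ (¬(¬(r ∧ q) ∨ r) ∨ (q ∧ ¬p)) ∧ (¬(q ∧ ¬p) ∨ ((r ∧ q) → r))
⇔ (¬(¬(r ∧ q) ∨ r) ∨ (q ∧ ¬p)) ∧ (¬(q ∧ ¬p) ∨ ¬(r ∧ q) ∨ r)
⇔ ((¬¬(r ∧ q) ∧ ¬r) ∨ (q ∧ ¬p)) ∧ (¬(q ∧ ¬p) ∨ ¬(r ∧ q) ∨ r)
⇔ ((r ∧ q ∧ ¬r) ∨ (q ∧ ¬p)) ∧ (¬(q ∧ ¬p) ∨ ¬(r ∧ q) ∨ r)
⇔ ((r ∧ q ∧ ¬r) ∨ (q ∧ ¬p)) ∧ (¬q ∨ ¬¬p ∨ ¬(r ∧ q) ∨ r)
⇔ ((r ∧ q ∧ ¬r) ∨ (q ∧ ¬p)) ∧ (¬q ∨ p ∨ ¬(r ∧ q) ∨ r)
⇔ ((r ∧ q ∧ ¬r) ∨ (q ∧ ¬p)) ∧ (¬q ∨ p ∨ ¬r ∨ ¬q ∨ r)
⇔ (r ∧ q ∧ ¬r ∧ ¬q) ∨ (r ∧ q ∧ ¬r ∧ p) ∨ (r ∧ q ∧ ¬r ∧ ¬r) ∨ (r ∧ q ∧ ¬r ∧ ¬q) ∨ (r ∧ q ∧ ¬r ∧ r) ∨ (q ∧ ¬p ∧ ¬q) ∨ (q ∧ ¬p ∧ p) ∨ (q ∧ ¬p ∧ ¬r) ∨ (q ∧ ¬p ∧ ¬q) ∨ (q ∧ ¬p ∧ r)
⇔ (q ∧ ¬p ∧ ¬r) ∨ (q ∧ ¬p ∧ r)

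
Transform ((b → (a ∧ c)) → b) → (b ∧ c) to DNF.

((b → (a ∧ c)) → b) → (b ∧ c)
⇔ ¬((b → (a ∧ c)) → b) ∨ (b ∧ c)   [eliminate →]
⇔ ¬(¬(b → (a ∧ c)) ∨ b) ∨ (b ∧ c)   [eliminate →]
⇔ ¬(¬(¬b ∨ (a ∧ c)) ∨ b) ∨ (b ∧ c)   [eliminate →]
⇔ (¬¬(¬b ∨ (a ∧ c)) ∧ ¬b) ∨ (b ∧ c)   [De Morgan]
⇔ ((¬b ∨ (a ∧ c)) ∧ ¬b) ∨ (b ∧ c)   [double negation]
⇔ (¬b ∧ ¬b) ∨ (a ∧ c ∧ ¬b) ∨ (b ∧ c)   [distribute ∧ over ∨]
⇔ ¬b ∨ (b ∧ c)   [simplify]

¬b ∨ (b ∧ c)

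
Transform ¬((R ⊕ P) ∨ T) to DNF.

¬((R ⊕ P) ∨ T)
= ¬(R ∧ ¬P ∨ ¬R ∧ P ∨ T)   [expand ⊕]
= ¬(R ∧ ¬P) ∧ ¬(¬R ∧ P) ∧ ¬T   [De Morgan]
= (¬R ∨ ¬¬P) ∧ ¬(¬R ∧ P) ∧ ¬T   [De Morgan]
= (¬R ∨ P) ∧ ¬(¬R ∧ P) ∧ ¬T   [double negation]
= (¬R ∨ P) ∧ (¬¬R ∨ ¬P) ∧ ¬T   [De Morgan]
= (¬R ∨ P) ∧ (R ∨ ¬P) ∧ ¬T   [double negation]
= ¬R ∧ R ∧ ¬T ∨ ¬R ∧ ¬P ∧ ¬T ∨ P ∧ R ∧ ¬T ∨ P ∧ ¬P ∧ ¬T   [distribute ∧ over ∨]
= ¬R ∧ ¬P ∧ ¬T ∨ P ∧ R ∧ ¬T   [simplify]

¬R ∧ ¬P ∧ ¬T ∨ P ∧ R ∧ ¬T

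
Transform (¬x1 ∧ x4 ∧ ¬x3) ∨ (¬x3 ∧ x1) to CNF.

(x4 ∨ x1) ∧ ¬x3

(¬x1 ∧ x4 ∧ ¬x3) ∨ (¬x3 ∧ x1)
⇔ (¬x1 ∨ ¬x3) ∧ (¬x1 ∨ x1) ∧ (x4 ∨ ¬x3) ∧ (x4 ∨ x1) ∧ (¬x3 ∨ ¬x3) ∧ (¬x3 ∨ x1)   [distribute ∨ over ∧]
⇔ (x4 ∨ x1) ∧ ¬x3   [simplify]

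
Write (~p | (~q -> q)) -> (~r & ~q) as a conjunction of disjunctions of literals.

(~p | (~q -> q)) -> (~r & ~q)
≡ ~(~p | (~q -> q)) | (~r & ~q)   — eliminate ->
≡ ~(~p | ~~q | q) | (~r & ~q)   — eliminate ->
≡ (~~p & ~~~q & ~q) | (~r & ~q)   — De Morgan
≡ (p & ~~~q & ~q) | (~r & ~q)   — double negation
≡ (p & ~q & ~q) | (~r & ~q)   — double negation
≡ (p | ~r) & (p | ~q) & (~q | ~r) & (~q | ~q) & (~q | ~r) & (~q | ~q)   — distribute | over &
≡ (p | ~r) & ~q   — simplify

(p | ~r) & ~q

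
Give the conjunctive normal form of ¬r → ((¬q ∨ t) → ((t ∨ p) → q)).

(r ∨ q ∨ ¬t) ∧ (r ∨ q ∨ ¬p)

¬r → ((¬q ∨ t) → ((t ∨ p) → q))
= ¬¬r ∨ ((¬q ∨ t) → ((t ∨ p) → q))   [eliminate →]
= ¬¬r ∨ ¬(¬q ∨ t) ∨ ((t ∨ p) → q)   [eliminate →]
= ¬¬r ∨ ¬(¬q ∨ t) ∨ ¬(t ∨ p) ∨ q   [eliminate →]
= r ∨ ¬(¬q ∨ t) ∨ ¬(t ∨ p) ∨ q   [double negation]
= r ∨ (¬¬q ∧ ¬t) ∨ ¬(t ∨ p) ∨ q   [De Morgan]
= r ∨ (q ∧ ¬t) ∨ ¬(t ∨ p) ∨ q   [double negation]
= r ∨ (q ∧ ¬t) ∨ (¬t ∧ ¬p) ∨ q   [De Morgan]
= (r ∨ q ∨ ¬t ∨ q) ∧ (r ∨ q ∨ ¬p ∨ q) ∧ (r ∨ ¬t ∨ ¬t ∨ q) ∧ (r ∨ ¬t ∨ ¬p ∨ q)   [distribute ∨ over ∧]
= (r ∨ q ∨ ¬t) ∧ (r ∨ q ∨ ¬p)   [simplify]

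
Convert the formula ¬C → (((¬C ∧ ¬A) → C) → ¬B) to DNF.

¬C → (((¬C ∧ ¬A) → C) → ¬B)
≡ ¬¬C ∨ (((¬C ∧ ¬A) → C) → ¬B)   — eliminate →
≡ ¬¬C ∨ ¬((¬C ∧ ¬A) → C) ∨ ¬B   — eliminate →
≡ ¬¬C ∨ ¬(¬(¬C ∧ ¬A) ∨ C) ∨ ¬B   — eliminate →
≡ C ∨ ¬(¬(¬C ∧ ¬A) ∨ C) ∨ ¬B   — double negation
≡ C ∨ (¬¬(¬C ∧ ¬A) ∧ ¬C) ∨ ¬B   — De Morgan
≡ C ∨ (¬C ∧ ¬A ∧ ¬C) ∨ ¬B   — double negation
≡ C ∨ (¬C ∧ ¬A) ∨ ¬B   — simplify

C ∨ (¬C ∧ ¬A) ∨ ¬B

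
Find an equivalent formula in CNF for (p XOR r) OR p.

p OR r

(p XOR r) OR p
⇔ ((p OR r) AND NOT (p AND r)) OR p   — expand XOR
⇔ ((p OR r) AND (NOT p OR NOT r)) OR p   — De Morgan
⇔ (p OR r OR p) AND (NOT p OR NOT r OR p)   — distribute OR over AND
⇔ p OR r   — simplify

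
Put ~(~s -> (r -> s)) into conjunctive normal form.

~(~s -> (r -> s))
= ~(~~s | (r -> s))   [eliminate ->]
= ~(~~s | ~r | s)   [eliminate ->]
= ~~~s & ~~r & ~s   [De Morgan]
= ~s & ~~r & ~s   [double negation]
= ~s & r & ~s   [double negation]
= ~s & r   [simplify]

~s & r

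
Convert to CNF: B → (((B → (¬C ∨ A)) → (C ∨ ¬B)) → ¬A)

¬B ∨ ¬C ∨ ¬A

B → (((B → (¬C ∨ A)) → (C ∨ ¬B)) → ¬A)
⇔ ¬B ∨ (((B → (¬C ∨ A)) → (C ∨ ¬B)) → ¬A)   (eliminate →)
⇔ ¬B ∨ ¬((B → (¬C ∨ A)) → (C ∨ ¬B)) ∨ ¬A   (eliminate →)
⇔ ¬B ∨ ¬(¬(B → (¬C ∨ A)) ∨ C ∨ ¬B) ∨ ¬A   (eliminate →)
⇔ ¬B ∨ ¬(¬(¬B ∨ ¬C ∨ A) ∨ C ∨ ¬B) ∨ ¬A   (eliminate →)
⇔ ¬B ∨ (¬¬(¬B ∨ ¬C ∨ A) ∧ ¬C ∧ ¬¬B) ∨ ¬A   (De Morgan)
⇔ ¬B ∨ ((¬B ∨ ¬C ∨ A) ∧ ¬C ∧ ¬¬B) ∨ ¬A   (double negation)
⇔ ¬B ∨ ((¬B ∨ ¬C ∨ A) ∧ ¬C ∧ B) ∨ ¬A   (double negation)
⇔ (¬B ∨ ¬B ∨ ¬C ∨ A ∨ ¬A) ∧ (¬B ∨ ¬C ∨ ¬A) ∧ (¬B ∨ B ∨ ¬A)   (distribute ∨ over ∧)
⇔ ¬B ∨ ¬C ∨ ¬A   (simplify)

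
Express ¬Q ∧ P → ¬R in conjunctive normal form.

¬Q ∧ P → ¬R
⇔ ¬(¬Q ∧ P) ∨ ¬R   [eliminate →]
⇔ ¬¬Q ∨ ¬P ∨ ¬R   [De Morgan]
⇔ Q ∨ ¬P ∨ ¬R   [double negation]

Q ∨ ¬P ∨ ¬R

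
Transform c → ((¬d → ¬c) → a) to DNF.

¬c ∨ (¬d ∧ c) ∨ a

c → ((¬d → ¬c) → a)
≡ ¬c ∨ ((¬d → ¬c) → a)   [eliminate →]
≡ ¬c ∨ ¬(¬d → ¬c) ∨ a   [eliminate →]
≡ ¬c ∨ ¬(¬¬d ∨ ¬c) ∨ a   [eliminate →]
≡ ¬c ∨ (¬¬¬d ∧ ¬¬c) ∨ a   [De Morgan]
≡ ¬c ∨ (¬d ∧ ¬¬c) ∨ a   [double negation]
≡ ¬c ∨ (¬d ∧ c) ∨ a   [double negation]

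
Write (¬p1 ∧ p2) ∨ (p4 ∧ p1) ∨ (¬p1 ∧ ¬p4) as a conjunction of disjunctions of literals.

(¬p1 ∨ p4) ∧ (p2 ∨ p1 ∨ ¬p4)

(¬p1 ∧ p2) ∨ (p4 ∧ p1) ∨ (¬p1 ∧ ¬p4)
≡ (¬p1 ∨ p4 ∨ ¬p1) ∧ (¬p1 ∨ p4 ∨ ¬p4) ∧ (¬p1 ∨ p1 ∨ ¬p1) ∧ (¬p1 ∨ p1 ∨ ¬p4) ∧ (p2 ∨ p4 ∨ ¬p1) ∧ (p2 ∨ p4 ∨ ¬p4) ∧ (p2 ∨ p1 ∨ ¬p1) ∧ (p2 ∨ p1 ∨ ¬p4)   [distribute ∨ over ∧]
≡ (¬p1 ∨ p4) ∧ (p2 ∨ p1 ∨ ¬p4)   [simplify]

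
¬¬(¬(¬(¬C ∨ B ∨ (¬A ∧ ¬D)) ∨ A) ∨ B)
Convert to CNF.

¬¬(¬(¬(¬C ∨ B ∨ (¬A ∧ ¬D)) ∨ A) ∨ B)
≡ ¬(¬(¬C ∨ B ∨ (¬A ∧ ¬D)) ∨ A) ∨ B   [double negation]
≡ (¬¬(¬C ∨ B ∨ (¬A ∧ ¬D)) ∧ ¬A) ∨ B   [De Morgan]
≡ ((¬C ∨ B ∨ (¬A ∧ ¬D)) ∧ ¬A) ∨ B   [double negation]
≡ (¬C ∨ B ∨ ¬A ∨ B) ∧ (¬C ∨ B ∨ ¬D ∨ B) ∧ (¬A ∨ B)   [distribute ∨ over ∧]
≡ (¬C ∨ B ∨ ¬D) ∧ (¬A ∨ B)   [simplify]

(¬C ∨ B ∨ ¬D) ∧ (¬A ∨ B)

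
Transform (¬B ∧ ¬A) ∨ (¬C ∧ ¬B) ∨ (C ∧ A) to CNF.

(¬B ∨ C) ∧ (¬B ∨ A)

(¬B ∧ ¬A) ∨ (¬C ∧ ¬B) ∨ (C ∧ A)
≡ (¬B ∨ ¬C ∨ C) ∧ (¬B ∨ ¬C ∨ A) ∧ (¬B ∨ ¬B ∨ C) ∧ (¬B ∨ ¬B ∨ A) ∧ (¬A ∨ ¬C ∨ C) ∧ (¬A ∨ ¬C ∨ A) ∧ (¬A ∨ ¬B ∨ C) ∧ (¬A ∨ ¬B ∨ A)   [distribute ∨ over ∧]
≡ (¬B ∨ C) ∧ (¬B ∨ A)   [simplify]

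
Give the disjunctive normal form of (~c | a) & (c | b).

(~c & b) | (a & c) | (a & b)

(~c | a) & (c | b)
≡ (~c & c) | (~c & b) | (a & c) | (a & b)   (distribute & over |)
≡ (~c & b) | (a & c) | (a & b)   (simplify)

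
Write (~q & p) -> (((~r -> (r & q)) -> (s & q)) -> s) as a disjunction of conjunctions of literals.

(~q & p) -> (((~r -> (r & q)) -> (s & q)) -> s)
≡ ~(~q & p) | (((~r -> (r & q)) -> (s & q)) -> s)   [eliminate ->]
≡ ~(~q & p) | ~((~r -> (r & q)) -> (s & q)) | s   [eliminate ->]
≡ ~(~q & p) | ~(~(~r -> (r & q)) | (s & q)) | s   [eliminate ->]
≡ ~(~q & p) | ~(~(~~r | (r & q)) | (s & q)) | s   [eliminate ->]
≡ ~~q | ~p | ~(~(~~r | (r & q)) | (s & q)) | s   [De Morgan]
≡ q | ~p | ~(~(~~r | (r & q)) | (s & q)) | s   [double negation]
≡ q | ~p | (~~(~~r | (r & q)) & ~(s & q)) | s   [De Morgan]
≡ q | ~p | ((~~r | (r & q)) & ~(s & q)) | s   [double negation]
≡ q | ~p | ((r | (r & q)) & ~(s & q)) | s   [double negation]
≡ q | ~p | ((r | (r & q)) & (~s | ~q)) | s   [De Morgan]
≡ q | ~p | (r & ~s) | (r & ~q) | (r & q & ~s) | (r & q & ~q) | s   [distribute & over |]
≡ q | ~p | (r & ~s) | (r & ~q) | s   [simplify]

q | ~p | (r & ~s) | (r & ~q) | s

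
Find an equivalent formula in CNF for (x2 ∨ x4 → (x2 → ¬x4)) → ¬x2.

(x2 ∨ x4 → (x2 → ¬x4)) → ¬x2
≡ ¬(x2 ∨ x4 → (x2 → ¬x4)) ∨ ¬x2   [eliminate →]
≡ ¬(¬(x2 ∨ x4) ∨ (x2 → ¬x4)) ∨ ¬x2   [eliminate →]
≡ ¬(¬(x2 ∨ x4) ∨ ¬x2 ∨ ¬x4) ∨ ¬x2   [eliminate →]
≡ ¬¬(x2 ∨ x4) ∧ ¬¬x2 ∧ ¬¬x4 ∨ ¬x2   [De Morgan]
≡ (x2 ∨ x4) ∧ ¬¬x2 ∧ ¬¬x4 ∨ ¬x2   [double negation]
≡ (x2 ∨ x4) ∧ x2 ∧ ¬¬x4 ∨ ¬x2   [double negation]
≡ (x2 ∨ x4) ∧ x2 ∧ x4 ∨ ¬x2   [double negation]
≡ (x2 ∨ x4 ∨ ¬x2) ∧ (x2 ∨ ¬x2) ∧ (x4 ∨ ¬x2)   [distribute ∨ over ∧]
≡ x4 ∨ ¬x2   [simplify]

x4 ∨ ¬x2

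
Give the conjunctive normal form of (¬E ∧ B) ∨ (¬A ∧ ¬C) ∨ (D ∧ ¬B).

(¬E ∨ ¬A ∨ D) ∧ (¬E ∨ ¬A ∨ ¬B) ∧ (¬E ∨ ¬C ∨ D) ∧ (¬E ∨ ¬C ∨ ¬B) ∧ (B ∨ ¬A ∨ D) ∧ (B ∨ ¬C ∨ D)

(¬E ∧ B) ∨ (¬A ∧ ¬C) ∨ (D ∧ ¬B)
= (¬E ∨ ¬A ∨ D) ∧ (¬E ∨ ¬A ∨ ¬B) ∧ (¬E ∨ ¬C ∨ D) ∧ (¬E ∨ ¬C ∨ ¬B) ∧ (B ∨ ¬A ∨ D) ∧ (B ∨ ¬A ∨ ¬B) ∧ (B ∨ ¬C ∨ D) ∧ (B ∨ ¬C ∨ ¬B)   [distribute ∨ over ∧]
= (¬E ∨ ¬A ∨ D) ∧ (¬E ∨ ¬A ∨ ¬B) ∧ (¬E ∨ ¬C ∨ D) ∧ (¬E ∨ ¬C ∨ ¬B) ∧ (B ∨ ¬A ∨ D) ∧ (B ∨ ¬C ∨ D)   [simplify]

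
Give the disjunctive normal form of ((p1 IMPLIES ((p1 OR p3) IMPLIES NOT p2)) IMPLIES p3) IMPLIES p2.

((p1 IMPLIES ((p1 OR p3) IMPLIES NOT p2)) IMPLIES p3) IMPLIES p2
≡ NOT ((p1 IMPLIES ((p1 OR p3) IMPLIES NOT p2)) IMPLIES p3) OR p2
≡ NOT (NOT (p1 IMPLIES ((p1 OR p3) IMPLIES NOT p2)) OR p3) OR p2
≡ NOT (NOT (NOT p1 OR ((p1 OR p3) IMPLIES NOT p2)) OR p3) OR p2
≡ NOT (NOT (NOT p1 OR NOT (p1 OR p3) OR NOT p2) OR p3) OR p2
≡ (NOT NOT (NOT p1 OR NOT (p1 OR p3) OR NOT p2) AND NOT p3) OR p2
≡ ((NOT p1 OR NOT (p1 OR p3) OR NOT p2) AND NOT p3) OR p2
≡ ((NOT p1 OR (NOT p1 AND NOT p3) OR NOT p2) AND NOT p3) OR p2
≡ (NOT p1 AND NOT p3) OR (NOT p1 AND NOT p3 AND NOT p3) OR (NOT p2 AND NOT p3) OR p2
≡ (NOT p1 AND NOT p3) OR (NOT p2 AND NOT p3) OR p2

(NOT p1 AND NOT p3) OR (NOT p2 AND NOT p3) OR p2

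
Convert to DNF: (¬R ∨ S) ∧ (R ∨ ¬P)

(¬R ∧ ¬P) ∨ (S ∧ R) ∨ (S ∧ ¬P)

(¬R ∨ S) ∧ (R ∨ ¬P)
≡ (¬R ∧ R) ∨ (¬R ∧ ¬P) ∨ (S ∧ R) ∨ (S ∧ ¬P)   (distribute ∧ over ∨)
≡ (¬R ∧ ¬P) ∨ (S ∧ R) ∨ (S ∧ ¬P)   (simplify)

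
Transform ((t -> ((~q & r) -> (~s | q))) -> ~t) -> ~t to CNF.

((t -> ((~q & r) -> (~s | q))) -> ~t) -> ~t
≡ ~((t -> ((~q & r) -> (~s | q))) -> ~t) | ~t   [eliminate ->]
≡ ~(~(t -> ((~q & r) -> (~s | q))) | ~t) | ~t   [eliminate ->]
≡ ~(~(~t | ((~q & r) -> (~s | q))) | ~t) | ~t   [eliminate ->]
≡ ~(~(~t | ~(~q & r) | ~s | q) | ~t) | ~t   [eliminate ->]
≡ (~~(~t | ~(~q & r) | ~s | q) & ~~t) | ~t   [De Morgan]
≡ ((~t | ~(~q & r) | ~s | q) & ~~t) | ~t   [double negation]
≡ ((~t | ~~q | ~r | ~s | q) & ~~t) | ~t   [De Morgan]
≡ ((~t | q | ~r | ~s | q) & ~~t) | ~t   [double negation]
≡ ((~t | q | ~r | ~s | q) & t) | ~t   [double negation]
≡ (~t | q | ~r | ~s | q | ~t) & (t | ~t)   [distribute | over &]
≡ ~t | q | ~r | ~s   [simplify]

~t | q | ~r | ~s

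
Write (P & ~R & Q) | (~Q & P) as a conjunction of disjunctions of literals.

P & (~R | ~Q)

(P & ~R & Q) | (~Q & P)
≡ (P | ~Q) & (P | P) & (~R | ~Q) & (~R | P) & (Q | ~Q) & (Q | P)   (distribute | over &)
≡ P & (~R | ~Q)   (simplify)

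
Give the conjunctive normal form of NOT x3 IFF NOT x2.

NOT x3 IFF NOT x2
= (NOT x3 IMPLIES NOT x2) AND (NOT x2 IMPLIES NOT x3)   (eliminate IFF)
= (NOT NOT x3 OR NOT x2) AND (NOT x2 IMPLIES NOT x3)   (eliminate IMPLIES)
= (NOT NOT x3 OR NOT x2) AND (NOT NOT x2 OR NOT x3)   (eliminate IMPLIES)
= (x3 OR NOT x2) AND (NOT NOT x2 OR NOT x3)   (double negation)
= (x3 OR NOT x2) AND (x2 OR NOT x3)   (double negation)

(x3 OR NOT x2) AND (x2 OR NOT x3)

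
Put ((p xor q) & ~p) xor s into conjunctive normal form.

((p xor q) & ~p) xor s
≡ (((p xor q) & ~p) | s) & ~((p xor q) & ~p & s)   (expand xor)
≡ (((p | q) & ~(p & q) & ~p) | s) & ~((p xor q) & ~p & s)   (expand xor)
≡ (((p | q) & ~(p & q) & ~p) | s) & ~((p | q) & ~(p & q) & ~p & s)   (expand xor)
≡ (((p | q) & (~p | ~q) & ~p) | s) & ~((p | q) & ~(p & q) & ~p & s)   (De Morgan)
≡ (((p | q) & (~p | ~q) & ~p) | s) & (~(p | q) | ~~(p & q) | ~~p | ~s)   (De Morgan)
≡ (((p | q) & (~p | ~q) & ~p) | s) & ((~p & ~q) | ~~(p & q) | ~~p | ~s)   (De Morgan)
≡ (((p | q) & (~p | ~q) & ~p) | s) & ((~p & ~q) | (p & q) | ~~p | ~s)   (double negation)
≡ (((p | q) & (~p | ~q) & ~p) | s) & ((~p & ~q) | (p & q) | p | ~s)   (double negation)
≡ (p | q | s) & (~p | ~q | s) & (~p | s) & (~p | p | p | ~s) & (~p | q | p | ~s) & (~q | p | p | ~s) & (~q | q | p | ~s)   (distribute | over &)
≡ (p | q | s) & (~p | s) & (~q | p | ~s)   (simplify)

(p | q | s) & (~p | s) & (~q | p | ~s)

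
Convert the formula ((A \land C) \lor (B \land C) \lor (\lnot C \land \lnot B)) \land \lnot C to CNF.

(C \lor \lnot B) \land \lnot C

((A \land C) \lor (B \land C) \lor (\lnot C \land \lnot B)) \land \lnot C
= (A \lor B \lor \lnot C) \land (A \lor B \lor \lnot B) \land (A \lor C \lor \lnot C) \land (A \lor C \lor \lnot B) \land (C \lor B \lor \lnot C) \land (C \lor B \lor \lnot B) \land (C \lor C \lor \lnot C) \land (C \lor C \lor \lnot B) \land \lnot C   [distribute \lor over \land]
= (C \lor \lnot B) \land \lnot C   [simplify]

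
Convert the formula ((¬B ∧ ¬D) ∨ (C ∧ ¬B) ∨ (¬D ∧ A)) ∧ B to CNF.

(¬B ∨ ¬D) ∧ (¬B ∨ A) ∧ (¬D ∨ C) ∧ B

((¬B ∧ ¬D) ∨ (C ∧ ¬B) ∨ (¬D ∧ A)) ∧ B
= (¬B ∨ C ∨ ¬D) ∧ (¬B ∨ C ∨ A) ∧ (¬B ∨ ¬B ∨ ¬D) ∧ (¬B ∨ ¬B ∨ A) ∧ (¬D ∨ C ∨ ¬D) ∧ (¬D ∨ C ∨ A) ∧ (¬D ∨ ¬B ∨ ¬D) ∧ (¬D ∨ ¬B ∨ A) ∧ B   [distribute ∨ over ∧]
= (¬B ∨ ¬D) ∧ (¬B ∨ A) ∧ (¬D ∨ C) ∧ B   [simplify]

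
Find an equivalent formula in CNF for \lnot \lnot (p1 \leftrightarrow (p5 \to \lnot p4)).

\lnot \lnot (p1 \leftrightarrow (p5 \to \lnot p4))
= \lnot \lnot ((p1 \to (p5 \to \lnot p4)) \land ((p5 \to \lnot p4) \to p1))
= \lnot \lnot ((\lnot p1 \lor (p5 \to \lnot p4)) \land ((p5 \to \lnot p4) \to p1))
= \lnot \lnot ((\lnot p1 \lor \lnot p5 \lor \lnot p4) \land ((p5 \to \lnot p4) \to p1))
= \lnot \lnot ((\lnot p1 \lor \lnot p5 \lor \lnot p4) \land (\lnot (p5 \to \lnot p4) \lor p1))
= \lnot \lnot ((\lnot p1 \lor \lnot p5 \lor \lnot p4) \land (\lnot (\lnot p5 \lor \lnot p4) \lor p1))
= (\lnot p1 \lor \lnot p5 \lor \lnot p4) \land (\lnot (\lnot p5 \lor \lnot p4) \lor p1)
= (\lnot p1 \lor \lnot p5 \lor \lnot p4) \land ((\lnot \lnot p5 \land \lnot \lnot p4) \lor p1)
= (\lnot p1 \lor \lnot p5 \lor \lnot p4) \land ((p5 \land \lnot \lnot p4) \lor p1)
= (\lnot p1 \lor \lnot p5 \lor \lnot p4) \land ((p5 \land p4) \lor p1)
= (\lnot p1 \lor \lnot p5 \lor \lnot p4) \land (p5 \lor p1) \land (p4 \lor p1)

(\lnot p1 \lor \lnot p5 \lor \lnot p4) \land (p5 \lor p1) \land (p4 \lor p1)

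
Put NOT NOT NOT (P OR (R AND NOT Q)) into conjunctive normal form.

NOT P AND (NOT R OR Q)

NOT NOT NOT (P OR (R AND NOT Q))
≡ NOT (P OR (R AND NOT Q))   [double negation]
≡ NOT P AND NOT (R AND NOT Q)   [De Morgan]
≡ NOT P AND (NOT R OR NOT NOT Q)   [De Morgan]
≡ NOT P AND (NOT R OR Q)   [double negation]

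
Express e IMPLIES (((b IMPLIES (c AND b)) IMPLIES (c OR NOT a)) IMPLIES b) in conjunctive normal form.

e IMPLIES (((b IMPLIES (c AND b)) IMPLIES (c OR NOT a)) IMPLIES b)
≡ NOT e OR (((b IMPLIES (c AND b)) IMPLIES (c OR NOT a)) IMPLIES b)   (eliminate IMPLIES)
≡ NOT e OR NOT ((b IMPLIES (c AND b)) IMPLIES (c OR NOT a)) OR b   (eliminate IMPLIES)
≡ NOT e OR NOT (NOT (b IMPLIES (c AND b)) OR c OR NOT a) OR b   (eliminate IMPLIES)
≡ NOT e OR NOT (NOT (NOT b OR (c AND b)) OR c OR NOT a) OR b   (eliminate IMPLIES)
≡ NOT e OR (NOT NOT (NOT b OR (c AND b)) AND NOT c AND NOT NOT a) OR b   (De Morgan)
≡ NOT e OR ((NOT b OR (c AND b)) AND NOT c AND NOT NOT a) OR b   (double negation)
≡ NOT e OR ((NOT b OR (c AND b)) AND NOT c AND a) OR b   (double negation)
≡ (NOT e OR NOT b OR c OR b) AND (NOT e OR NOT b OR b OR b) AND (NOT e OR NOT c OR b) AND (NOT e OR a OR b)   (distribute OR over AND)
≡ (NOT e OR NOT c OR b) AND (NOT e OR a OR b)   (simplify)

(NOT e OR NOT c OR b) AND (NOT e OR a OR b)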